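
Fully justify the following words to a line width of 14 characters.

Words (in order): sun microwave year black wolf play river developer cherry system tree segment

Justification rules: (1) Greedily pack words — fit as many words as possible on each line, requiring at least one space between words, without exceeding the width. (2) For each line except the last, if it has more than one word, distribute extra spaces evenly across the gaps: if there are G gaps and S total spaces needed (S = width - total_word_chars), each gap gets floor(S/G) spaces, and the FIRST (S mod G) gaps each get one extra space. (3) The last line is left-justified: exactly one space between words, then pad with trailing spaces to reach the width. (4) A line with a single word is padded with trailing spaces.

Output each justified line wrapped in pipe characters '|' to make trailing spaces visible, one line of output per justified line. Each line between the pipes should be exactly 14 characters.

Line 1: ['sun', 'microwave'] (min_width=13, slack=1)
Line 2: ['year', 'black'] (min_width=10, slack=4)
Line 3: ['wolf', 'play'] (min_width=9, slack=5)
Line 4: ['river'] (min_width=5, slack=9)
Line 5: ['developer'] (min_width=9, slack=5)
Line 6: ['cherry', 'system'] (min_width=13, slack=1)
Line 7: ['tree', 'segment'] (min_width=12, slack=2)

Answer: |sun  microwave|
|year     black|
|wolf      play|
|river         |
|developer     |
|cherry  system|
|tree segment  |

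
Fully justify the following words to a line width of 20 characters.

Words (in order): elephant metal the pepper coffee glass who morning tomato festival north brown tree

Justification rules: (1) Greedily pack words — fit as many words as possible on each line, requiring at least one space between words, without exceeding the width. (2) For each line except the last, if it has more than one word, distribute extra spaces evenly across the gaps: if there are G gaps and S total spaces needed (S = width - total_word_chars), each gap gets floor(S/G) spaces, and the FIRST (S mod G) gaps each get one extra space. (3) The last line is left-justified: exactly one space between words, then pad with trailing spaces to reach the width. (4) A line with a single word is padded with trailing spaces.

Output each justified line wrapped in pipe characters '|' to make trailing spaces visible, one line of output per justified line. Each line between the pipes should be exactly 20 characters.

Line 1: ['elephant', 'metal', 'the'] (min_width=18, slack=2)
Line 2: ['pepper', 'coffee', 'glass'] (min_width=19, slack=1)
Line 3: ['who', 'morning', 'tomato'] (min_width=18, slack=2)
Line 4: ['festival', 'north', 'brown'] (min_width=20, slack=0)
Line 5: ['tree'] (min_width=4, slack=16)

Answer: |elephant  metal  the|
|pepper  coffee glass|
|who  morning  tomato|
|festival north brown|
|tree                |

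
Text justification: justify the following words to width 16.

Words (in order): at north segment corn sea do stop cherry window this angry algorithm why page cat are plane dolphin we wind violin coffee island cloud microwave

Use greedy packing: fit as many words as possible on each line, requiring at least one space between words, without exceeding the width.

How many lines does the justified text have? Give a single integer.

Line 1: ['at', 'north', 'segment'] (min_width=16, slack=0)
Line 2: ['corn', 'sea', 'do', 'stop'] (min_width=16, slack=0)
Line 3: ['cherry', 'window'] (min_width=13, slack=3)
Line 4: ['this', 'angry'] (min_width=10, slack=6)
Line 5: ['algorithm', 'why'] (min_width=13, slack=3)
Line 6: ['page', 'cat', 'are'] (min_width=12, slack=4)
Line 7: ['plane', 'dolphin', 'we'] (min_width=16, slack=0)
Line 8: ['wind', 'violin'] (min_width=11, slack=5)
Line 9: ['coffee', 'island'] (min_width=13, slack=3)
Line 10: ['cloud', 'microwave'] (min_width=15, slack=1)
Total lines: 10

Answer: 10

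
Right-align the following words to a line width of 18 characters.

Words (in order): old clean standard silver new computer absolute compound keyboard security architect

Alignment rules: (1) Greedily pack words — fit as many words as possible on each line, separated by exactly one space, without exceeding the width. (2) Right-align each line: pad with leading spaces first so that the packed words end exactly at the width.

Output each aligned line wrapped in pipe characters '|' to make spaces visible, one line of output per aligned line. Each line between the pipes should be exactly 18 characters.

Answer: |old clean standard|
|        silver new|
| computer absolute|
| compound keyboard|
|security architect|

Derivation:
Line 1: ['old', 'clean', 'standard'] (min_width=18, slack=0)
Line 2: ['silver', 'new'] (min_width=10, slack=8)
Line 3: ['computer', 'absolute'] (min_width=17, slack=1)
Line 4: ['compound', 'keyboard'] (min_width=17, slack=1)
Line 5: ['security', 'architect'] (min_width=18, slack=0)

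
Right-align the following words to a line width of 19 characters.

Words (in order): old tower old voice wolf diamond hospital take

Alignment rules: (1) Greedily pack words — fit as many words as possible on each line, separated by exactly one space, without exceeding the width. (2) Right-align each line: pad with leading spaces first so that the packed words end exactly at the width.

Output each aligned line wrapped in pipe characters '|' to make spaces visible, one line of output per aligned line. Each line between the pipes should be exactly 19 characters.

Answer: |old tower old voice|
|       wolf diamond|
|      hospital take|

Derivation:
Line 1: ['old', 'tower', 'old', 'voice'] (min_width=19, slack=0)
Line 2: ['wolf', 'diamond'] (min_width=12, slack=7)
Line 3: ['hospital', 'take'] (min_width=13, slack=6)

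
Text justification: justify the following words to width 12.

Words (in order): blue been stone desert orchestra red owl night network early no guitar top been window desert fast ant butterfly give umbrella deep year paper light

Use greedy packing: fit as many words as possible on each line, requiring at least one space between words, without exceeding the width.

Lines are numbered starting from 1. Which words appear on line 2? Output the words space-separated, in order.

Line 1: ['blue', 'been'] (min_width=9, slack=3)
Line 2: ['stone', 'desert'] (min_width=12, slack=0)
Line 3: ['orchestra'] (min_width=9, slack=3)
Line 4: ['red', 'owl'] (min_width=7, slack=5)
Line 5: ['night'] (min_width=5, slack=7)
Line 6: ['network'] (min_width=7, slack=5)
Line 7: ['early', 'no'] (min_width=8, slack=4)
Line 8: ['guitar', 'top'] (min_width=10, slack=2)
Line 9: ['been', 'window'] (min_width=11, slack=1)
Line 10: ['desert', 'fast'] (min_width=11, slack=1)
Line 11: ['ant'] (min_width=3, slack=9)
Line 12: ['butterfly'] (min_width=9, slack=3)
Line 13: ['give'] (min_width=4, slack=8)
Line 14: ['umbrella'] (min_width=8, slack=4)
Line 15: ['deep', 'year'] (min_width=9, slack=3)
Line 16: ['paper', 'light'] (min_width=11, slack=1)

Answer: stone desert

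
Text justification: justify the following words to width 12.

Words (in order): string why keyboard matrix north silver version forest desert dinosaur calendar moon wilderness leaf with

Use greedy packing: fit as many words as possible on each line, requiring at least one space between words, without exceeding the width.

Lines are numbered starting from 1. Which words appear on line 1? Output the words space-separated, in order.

Line 1: ['string', 'why'] (min_width=10, slack=2)
Line 2: ['keyboard'] (min_width=8, slack=4)
Line 3: ['matrix', 'north'] (min_width=12, slack=0)
Line 4: ['silver'] (min_width=6, slack=6)
Line 5: ['version'] (min_width=7, slack=5)
Line 6: ['forest'] (min_width=6, slack=6)
Line 7: ['desert'] (min_width=6, slack=6)
Line 8: ['dinosaur'] (min_width=8, slack=4)
Line 9: ['calendar'] (min_width=8, slack=4)
Line 10: ['moon'] (min_width=4, slack=8)
Line 11: ['wilderness'] (min_width=10, slack=2)
Line 12: ['leaf', 'with'] (min_width=9, slack=3)

Answer: string why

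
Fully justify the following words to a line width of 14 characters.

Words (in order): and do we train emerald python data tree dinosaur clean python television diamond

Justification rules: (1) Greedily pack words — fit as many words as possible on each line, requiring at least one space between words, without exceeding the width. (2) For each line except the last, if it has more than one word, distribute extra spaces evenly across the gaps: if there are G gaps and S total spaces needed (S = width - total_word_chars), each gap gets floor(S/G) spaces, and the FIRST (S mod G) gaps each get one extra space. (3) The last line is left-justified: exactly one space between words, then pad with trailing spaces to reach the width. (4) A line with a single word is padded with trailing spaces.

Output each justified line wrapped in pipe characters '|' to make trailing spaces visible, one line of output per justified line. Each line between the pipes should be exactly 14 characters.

Line 1: ['and', 'do', 'we'] (min_width=9, slack=5)
Line 2: ['train', 'emerald'] (min_width=13, slack=1)
Line 3: ['python', 'data'] (min_width=11, slack=3)
Line 4: ['tree', 'dinosaur'] (min_width=13, slack=1)
Line 5: ['clean', 'python'] (min_width=12, slack=2)
Line 6: ['television'] (min_width=10, slack=4)
Line 7: ['diamond'] (min_width=7, slack=7)

Answer: |and    do   we|
|train  emerald|
|python    data|
|tree  dinosaur|
|clean   python|
|television    |
|diamond       |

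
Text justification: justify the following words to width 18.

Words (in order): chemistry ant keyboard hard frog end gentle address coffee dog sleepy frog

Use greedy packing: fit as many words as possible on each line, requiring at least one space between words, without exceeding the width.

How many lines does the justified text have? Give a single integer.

Line 1: ['chemistry', 'ant'] (min_width=13, slack=5)
Line 2: ['keyboard', 'hard', 'frog'] (min_width=18, slack=0)
Line 3: ['end', 'gentle', 'address'] (min_width=18, slack=0)
Line 4: ['coffee', 'dog', 'sleepy'] (min_width=17, slack=1)
Line 5: ['frog'] (min_width=4, slack=14)
Total lines: 5

Answer: 5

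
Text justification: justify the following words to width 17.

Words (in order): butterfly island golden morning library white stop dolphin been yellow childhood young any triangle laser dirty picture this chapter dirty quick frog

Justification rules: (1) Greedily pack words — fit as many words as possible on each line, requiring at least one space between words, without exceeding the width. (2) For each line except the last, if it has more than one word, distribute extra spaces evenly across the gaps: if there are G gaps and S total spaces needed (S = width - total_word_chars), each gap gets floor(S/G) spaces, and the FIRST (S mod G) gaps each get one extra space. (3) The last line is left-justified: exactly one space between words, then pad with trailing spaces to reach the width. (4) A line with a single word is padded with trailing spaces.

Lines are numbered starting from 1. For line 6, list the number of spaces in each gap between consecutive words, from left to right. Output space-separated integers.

Answer: 9

Derivation:
Line 1: ['butterfly', 'island'] (min_width=16, slack=1)
Line 2: ['golden', 'morning'] (min_width=14, slack=3)
Line 3: ['library', 'white'] (min_width=13, slack=4)
Line 4: ['stop', 'dolphin', 'been'] (min_width=17, slack=0)
Line 5: ['yellow', 'childhood'] (min_width=16, slack=1)
Line 6: ['young', 'any'] (min_width=9, slack=8)
Line 7: ['triangle', 'laser'] (min_width=14, slack=3)
Line 8: ['dirty', 'picture'] (min_width=13, slack=4)
Line 9: ['this', 'chapter'] (min_width=12, slack=5)
Line 10: ['dirty', 'quick', 'frog'] (min_width=16, slack=1)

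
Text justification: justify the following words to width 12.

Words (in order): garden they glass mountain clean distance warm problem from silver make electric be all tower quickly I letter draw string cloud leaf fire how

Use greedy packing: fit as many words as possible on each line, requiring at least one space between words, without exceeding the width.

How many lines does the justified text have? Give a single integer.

Line 1: ['garden', 'they'] (min_width=11, slack=1)
Line 2: ['glass'] (min_width=5, slack=7)
Line 3: ['mountain'] (min_width=8, slack=4)
Line 4: ['clean'] (min_width=5, slack=7)
Line 5: ['distance'] (min_width=8, slack=4)
Line 6: ['warm', 'problem'] (min_width=12, slack=0)
Line 7: ['from', 'silver'] (min_width=11, slack=1)
Line 8: ['make'] (min_width=4, slack=8)
Line 9: ['electric', 'be'] (min_width=11, slack=1)
Line 10: ['all', 'tower'] (min_width=9, slack=3)
Line 11: ['quickly', 'I'] (min_width=9, slack=3)
Line 12: ['letter', 'draw'] (min_width=11, slack=1)
Line 13: ['string', 'cloud'] (min_width=12, slack=0)
Line 14: ['leaf', 'fire'] (min_width=9, slack=3)
Line 15: ['how'] (min_width=3, slack=9)
Total lines: 15

Answer: 15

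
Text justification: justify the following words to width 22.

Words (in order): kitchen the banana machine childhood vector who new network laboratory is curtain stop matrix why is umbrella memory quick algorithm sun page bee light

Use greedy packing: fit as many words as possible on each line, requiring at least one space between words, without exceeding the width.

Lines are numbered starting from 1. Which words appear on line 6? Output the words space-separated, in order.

Answer: umbrella memory quick

Derivation:
Line 1: ['kitchen', 'the', 'banana'] (min_width=18, slack=4)
Line 2: ['machine', 'childhood'] (min_width=17, slack=5)
Line 3: ['vector', 'who', 'new', 'network'] (min_width=22, slack=0)
Line 4: ['laboratory', 'is', 'curtain'] (min_width=21, slack=1)
Line 5: ['stop', 'matrix', 'why', 'is'] (min_width=18, slack=4)
Line 6: ['umbrella', 'memory', 'quick'] (min_width=21, slack=1)
Line 7: ['algorithm', 'sun', 'page', 'bee'] (min_width=22, slack=0)
Line 8: ['light'] (min_width=5, slack=17)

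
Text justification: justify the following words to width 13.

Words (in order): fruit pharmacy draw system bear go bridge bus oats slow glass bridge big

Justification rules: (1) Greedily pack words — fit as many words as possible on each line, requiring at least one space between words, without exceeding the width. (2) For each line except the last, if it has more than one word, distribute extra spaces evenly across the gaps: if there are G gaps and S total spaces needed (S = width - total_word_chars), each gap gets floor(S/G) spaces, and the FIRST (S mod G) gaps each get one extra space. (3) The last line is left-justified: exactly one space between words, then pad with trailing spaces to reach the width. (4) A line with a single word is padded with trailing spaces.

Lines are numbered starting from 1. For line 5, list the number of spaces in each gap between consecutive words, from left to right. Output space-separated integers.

Answer: 5

Derivation:
Line 1: ['fruit'] (min_width=5, slack=8)
Line 2: ['pharmacy', 'draw'] (min_width=13, slack=0)
Line 3: ['system', 'bear'] (min_width=11, slack=2)
Line 4: ['go', 'bridge', 'bus'] (min_width=13, slack=0)
Line 5: ['oats', 'slow'] (min_width=9, slack=4)
Line 6: ['glass', 'bridge'] (min_width=12, slack=1)
Line 7: ['big'] (min_width=3, slack=10)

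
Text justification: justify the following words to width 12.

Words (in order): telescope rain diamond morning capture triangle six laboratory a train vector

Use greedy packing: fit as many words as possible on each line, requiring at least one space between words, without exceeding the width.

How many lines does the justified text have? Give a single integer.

Line 1: ['telescope'] (min_width=9, slack=3)
Line 2: ['rain', 'diamond'] (min_width=12, slack=0)
Line 3: ['morning'] (min_width=7, slack=5)
Line 4: ['capture'] (min_width=7, slack=5)
Line 5: ['triangle', 'six'] (min_width=12, slack=0)
Line 6: ['laboratory', 'a'] (min_width=12, slack=0)
Line 7: ['train', 'vector'] (min_width=12, slack=0)
Total lines: 7

Answer: 7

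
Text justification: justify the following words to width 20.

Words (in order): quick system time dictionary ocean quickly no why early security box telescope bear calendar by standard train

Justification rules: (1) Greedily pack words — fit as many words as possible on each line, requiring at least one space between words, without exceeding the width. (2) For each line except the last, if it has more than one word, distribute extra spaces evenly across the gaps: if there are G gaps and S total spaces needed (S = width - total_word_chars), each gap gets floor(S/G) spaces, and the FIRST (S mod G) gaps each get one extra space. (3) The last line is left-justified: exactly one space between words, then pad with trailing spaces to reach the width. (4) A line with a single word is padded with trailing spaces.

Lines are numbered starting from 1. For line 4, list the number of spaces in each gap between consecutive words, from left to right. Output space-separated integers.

Line 1: ['quick', 'system', 'time'] (min_width=17, slack=3)
Line 2: ['dictionary', 'ocean'] (min_width=16, slack=4)
Line 3: ['quickly', 'no', 'why', 'early'] (min_width=20, slack=0)
Line 4: ['security', 'box'] (min_width=12, slack=8)
Line 5: ['telescope', 'bear'] (min_width=14, slack=6)
Line 6: ['calendar', 'by', 'standard'] (min_width=20, slack=0)
Line 7: ['train'] (min_width=5, slack=15)

Answer: 9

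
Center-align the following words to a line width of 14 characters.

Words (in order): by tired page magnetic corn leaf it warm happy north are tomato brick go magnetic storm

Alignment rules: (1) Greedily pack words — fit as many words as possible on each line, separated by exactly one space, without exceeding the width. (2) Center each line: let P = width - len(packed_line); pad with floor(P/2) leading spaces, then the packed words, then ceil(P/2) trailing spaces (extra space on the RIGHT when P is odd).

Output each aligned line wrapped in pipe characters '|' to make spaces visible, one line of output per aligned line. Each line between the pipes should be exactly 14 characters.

Line 1: ['by', 'tired', 'page'] (min_width=13, slack=1)
Line 2: ['magnetic', 'corn'] (min_width=13, slack=1)
Line 3: ['leaf', 'it', 'warm'] (min_width=12, slack=2)
Line 4: ['happy', 'north'] (min_width=11, slack=3)
Line 5: ['are', 'tomato'] (min_width=10, slack=4)
Line 6: ['brick', 'go'] (min_width=8, slack=6)
Line 7: ['magnetic', 'storm'] (min_width=14, slack=0)

Answer: |by tired page |
|magnetic corn |
| leaf it warm |
| happy north  |
|  are tomato  |
|   brick go   |
|magnetic storm|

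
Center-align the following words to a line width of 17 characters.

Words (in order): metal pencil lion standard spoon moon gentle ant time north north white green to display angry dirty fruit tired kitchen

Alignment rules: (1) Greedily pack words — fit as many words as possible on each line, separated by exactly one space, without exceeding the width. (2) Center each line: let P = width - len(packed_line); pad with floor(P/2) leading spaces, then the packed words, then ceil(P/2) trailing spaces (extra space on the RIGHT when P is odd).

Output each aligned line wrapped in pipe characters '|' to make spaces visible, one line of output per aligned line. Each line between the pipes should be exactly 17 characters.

Line 1: ['metal', 'pencil', 'lion'] (min_width=17, slack=0)
Line 2: ['standard', 'spoon'] (min_width=14, slack=3)
Line 3: ['moon', 'gentle', 'ant'] (min_width=15, slack=2)
Line 4: ['time', 'north', 'north'] (min_width=16, slack=1)
Line 5: ['white', 'green', 'to'] (min_width=14, slack=3)
Line 6: ['display', 'angry'] (min_width=13, slack=4)
Line 7: ['dirty', 'fruit', 'tired'] (min_width=17, slack=0)
Line 8: ['kitchen'] (min_width=7, slack=10)

Answer: |metal pencil lion|
| standard spoon  |
| moon gentle ant |
|time north north |
| white green to  |
|  display angry  |
|dirty fruit tired|
|     kitchen     |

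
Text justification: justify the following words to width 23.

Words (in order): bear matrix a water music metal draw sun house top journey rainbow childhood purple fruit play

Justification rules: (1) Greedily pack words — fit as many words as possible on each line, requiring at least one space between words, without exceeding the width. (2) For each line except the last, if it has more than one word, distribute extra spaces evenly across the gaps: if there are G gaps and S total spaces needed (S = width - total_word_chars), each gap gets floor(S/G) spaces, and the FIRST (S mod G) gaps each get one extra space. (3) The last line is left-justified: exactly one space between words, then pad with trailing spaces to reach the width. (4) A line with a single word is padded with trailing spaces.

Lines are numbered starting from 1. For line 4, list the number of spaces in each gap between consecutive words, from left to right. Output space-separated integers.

Line 1: ['bear', 'matrix', 'a', 'water'] (min_width=19, slack=4)
Line 2: ['music', 'metal', 'draw', 'sun'] (min_width=20, slack=3)
Line 3: ['house', 'top', 'journey'] (min_width=17, slack=6)
Line 4: ['rainbow', 'childhood'] (min_width=17, slack=6)
Line 5: ['purple', 'fruit', 'play'] (min_width=17, slack=6)

Answer: 7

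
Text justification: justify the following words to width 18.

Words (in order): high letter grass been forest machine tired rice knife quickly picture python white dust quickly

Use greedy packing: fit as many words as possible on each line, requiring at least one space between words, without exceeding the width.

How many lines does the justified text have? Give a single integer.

Answer: 6

Derivation:
Line 1: ['high', 'letter', 'grass'] (min_width=17, slack=1)
Line 2: ['been', 'forest'] (min_width=11, slack=7)
Line 3: ['machine', 'tired', 'rice'] (min_width=18, slack=0)
Line 4: ['knife', 'quickly'] (min_width=13, slack=5)
Line 5: ['picture', 'python'] (min_width=14, slack=4)
Line 6: ['white', 'dust', 'quickly'] (min_width=18, slack=0)
Total lines: 6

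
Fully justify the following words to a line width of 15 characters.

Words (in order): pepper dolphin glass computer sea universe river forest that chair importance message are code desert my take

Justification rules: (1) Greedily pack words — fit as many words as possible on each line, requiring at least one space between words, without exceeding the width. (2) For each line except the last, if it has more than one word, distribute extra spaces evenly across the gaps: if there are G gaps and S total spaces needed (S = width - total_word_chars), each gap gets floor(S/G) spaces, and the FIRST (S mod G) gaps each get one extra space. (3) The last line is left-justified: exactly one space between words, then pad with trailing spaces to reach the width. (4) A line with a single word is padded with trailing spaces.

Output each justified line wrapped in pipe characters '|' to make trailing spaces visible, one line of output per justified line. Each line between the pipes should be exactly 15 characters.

Line 1: ['pepper', 'dolphin'] (min_width=14, slack=1)
Line 2: ['glass', 'computer'] (min_width=14, slack=1)
Line 3: ['sea', 'universe'] (min_width=12, slack=3)
Line 4: ['river', 'forest'] (min_width=12, slack=3)
Line 5: ['that', 'chair'] (min_width=10, slack=5)
Line 6: ['importance'] (min_width=10, slack=5)
Line 7: ['message', 'are'] (min_width=11, slack=4)
Line 8: ['code', 'desert', 'my'] (min_width=14, slack=1)
Line 9: ['take'] (min_width=4, slack=11)

Answer: |pepper  dolphin|
|glass  computer|
|sea    universe|
|river    forest|
|that      chair|
|importance     |
|message     are|
|code  desert my|
|take           |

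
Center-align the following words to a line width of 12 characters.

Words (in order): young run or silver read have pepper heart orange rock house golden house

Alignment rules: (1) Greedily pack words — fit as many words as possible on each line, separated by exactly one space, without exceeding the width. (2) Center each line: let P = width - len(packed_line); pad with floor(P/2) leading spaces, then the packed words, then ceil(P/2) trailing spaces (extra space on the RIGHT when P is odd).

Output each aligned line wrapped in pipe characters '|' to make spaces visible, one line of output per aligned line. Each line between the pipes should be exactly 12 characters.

Line 1: ['young', 'run', 'or'] (min_width=12, slack=0)
Line 2: ['silver', 'read'] (min_width=11, slack=1)
Line 3: ['have', 'pepper'] (min_width=11, slack=1)
Line 4: ['heart', 'orange'] (min_width=12, slack=0)
Line 5: ['rock', 'house'] (min_width=10, slack=2)
Line 6: ['golden', 'house'] (min_width=12, slack=0)

Answer: |young run or|
|silver read |
|have pepper |
|heart orange|
| rock house |
|golden house|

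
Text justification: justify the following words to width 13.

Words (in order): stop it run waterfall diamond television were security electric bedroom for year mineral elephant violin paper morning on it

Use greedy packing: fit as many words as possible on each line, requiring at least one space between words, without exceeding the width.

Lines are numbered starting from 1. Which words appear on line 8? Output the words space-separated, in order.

Line 1: ['stop', 'it', 'run'] (min_width=11, slack=2)
Line 2: ['waterfall'] (min_width=9, slack=4)
Line 3: ['diamond'] (min_width=7, slack=6)
Line 4: ['television'] (min_width=10, slack=3)
Line 5: ['were', 'security'] (min_width=13, slack=0)
Line 6: ['electric'] (min_width=8, slack=5)
Line 7: ['bedroom', 'for'] (min_width=11, slack=2)
Line 8: ['year', 'mineral'] (min_width=12, slack=1)
Line 9: ['elephant'] (min_width=8, slack=5)
Line 10: ['violin', 'paper'] (min_width=12, slack=1)
Line 11: ['morning', 'on', 'it'] (min_width=13, slack=0)

Answer: year mineral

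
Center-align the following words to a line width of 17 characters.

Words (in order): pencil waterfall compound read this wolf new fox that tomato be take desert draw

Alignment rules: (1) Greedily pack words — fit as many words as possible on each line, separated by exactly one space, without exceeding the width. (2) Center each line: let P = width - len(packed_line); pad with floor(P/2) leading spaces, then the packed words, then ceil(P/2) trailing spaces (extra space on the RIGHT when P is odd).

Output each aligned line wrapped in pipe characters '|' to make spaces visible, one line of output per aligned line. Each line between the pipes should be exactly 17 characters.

Answer: |pencil waterfall |
|  compound read  |
|this wolf new fox|
| that tomato be  |
|take desert draw |

Derivation:
Line 1: ['pencil', 'waterfall'] (min_width=16, slack=1)
Line 2: ['compound', 'read'] (min_width=13, slack=4)
Line 3: ['this', 'wolf', 'new', 'fox'] (min_width=17, slack=0)
Line 4: ['that', 'tomato', 'be'] (min_width=14, slack=3)
Line 5: ['take', 'desert', 'draw'] (min_width=16, slack=1)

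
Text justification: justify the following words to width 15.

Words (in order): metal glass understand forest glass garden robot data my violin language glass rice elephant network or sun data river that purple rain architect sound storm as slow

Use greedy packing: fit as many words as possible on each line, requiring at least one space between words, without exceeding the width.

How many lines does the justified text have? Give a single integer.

Line 1: ['metal', 'glass'] (min_width=11, slack=4)
Line 2: ['understand'] (min_width=10, slack=5)
Line 3: ['forest', 'glass'] (min_width=12, slack=3)
Line 4: ['garden', 'robot'] (min_width=12, slack=3)
Line 5: ['data', 'my', 'violin'] (min_width=14, slack=1)
Line 6: ['language', 'glass'] (min_width=14, slack=1)
Line 7: ['rice', 'elephant'] (min_width=13, slack=2)
Line 8: ['network', 'or', 'sun'] (min_width=14, slack=1)
Line 9: ['data', 'river', 'that'] (min_width=15, slack=0)
Line 10: ['purple', 'rain'] (min_width=11, slack=4)
Line 11: ['architect', 'sound'] (min_width=15, slack=0)
Line 12: ['storm', 'as', 'slow'] (min_width=13, slack=2)
Total lines: 12

Answer: 12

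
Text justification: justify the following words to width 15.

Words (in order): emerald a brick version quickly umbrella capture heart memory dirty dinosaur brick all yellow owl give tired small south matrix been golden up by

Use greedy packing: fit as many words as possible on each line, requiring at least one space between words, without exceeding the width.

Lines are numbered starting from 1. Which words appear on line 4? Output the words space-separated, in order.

Answer: capture heart

Derivation:
Line 1: ['emerald', 'a', 'brick'] (min_width=15, slack=0)
Line 2: ['version', 'quickly'] (min_width=15, slack=0)
Line 3: ['umbrella'] (min_width=8, slack=7)
Line 4: ['capture', 'heart'] (min_width=13, slack=2)
Line 5: ['memory', 'dirty'] (min_width=12, slack=3)
Line 6: ['dinosaur', 'brick'] (min_width=14, slack=1)
Line 7: ['all', 'yellow', 'owl'] (min_width=14, slack=1)
Line 8: ['give', 'tired'] (min_width=10, slack=5)
Line 9: ['small', 'south'] (min_width=11, slack=4)
Line 10: ['matrix', 'been'] (min_width=11, slack=4)
Line 11: ['golden', 'up', 'by'] (min_width=12, slack=3)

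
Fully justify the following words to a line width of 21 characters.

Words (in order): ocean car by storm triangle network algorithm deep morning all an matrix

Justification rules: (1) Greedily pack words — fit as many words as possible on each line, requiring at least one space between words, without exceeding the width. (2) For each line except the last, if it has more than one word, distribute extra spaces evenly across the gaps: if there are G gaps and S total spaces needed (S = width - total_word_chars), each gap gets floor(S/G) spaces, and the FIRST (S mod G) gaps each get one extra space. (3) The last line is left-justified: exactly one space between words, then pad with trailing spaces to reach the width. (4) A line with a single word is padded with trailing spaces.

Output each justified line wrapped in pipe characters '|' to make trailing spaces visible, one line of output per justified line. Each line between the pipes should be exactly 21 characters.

Line 1: ['ocean', 'car', 'by', 'storm'] (min_width=18, slack=3)
Line 2: ['triangle', 'network'] (min_width=16, slack=5)
Line 3: ['algorithm', 'deep'] (min_width=14, slack=7)
Line 4: ['morning', 'all', 'an', 'matrix'] (min_width=21, slack=0)

Answer: |ocean  car  by  storm|
|triangle      network|
|algorithm        deep|
|morning all an matrix|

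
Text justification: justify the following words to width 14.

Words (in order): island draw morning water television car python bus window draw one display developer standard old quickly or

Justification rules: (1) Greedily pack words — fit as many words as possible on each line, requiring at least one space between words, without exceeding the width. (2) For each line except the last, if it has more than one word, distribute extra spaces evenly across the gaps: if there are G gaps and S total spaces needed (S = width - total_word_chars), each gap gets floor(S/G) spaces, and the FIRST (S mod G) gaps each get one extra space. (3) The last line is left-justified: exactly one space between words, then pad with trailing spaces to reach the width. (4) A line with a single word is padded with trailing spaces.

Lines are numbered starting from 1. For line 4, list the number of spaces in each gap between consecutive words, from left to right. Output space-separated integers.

Answer: 5

Derivation:
Line 1: ['island', 'draw'] (min_width=11, slack=3)
Line 2: ['morning', 'water'] (min_width=13, slack=1)
Line 3: ['television', 'car'] (min_width=14, slack=0)
Line 4: ['python', 'bus'] (min_width=10, slack=4)
Line 5: ['window', 'draw'] (min_width=11, slack=3)
Line 6: ['one', 'display'] (min_width=11, slack=3)
Line 7: ['developer'] (min_width=9, slack=5)
Line 8: ['standard', 'old'] (min_width=12, slack=2)
Line 9: ['quickly', 'or'] (min_width=10, slack=4)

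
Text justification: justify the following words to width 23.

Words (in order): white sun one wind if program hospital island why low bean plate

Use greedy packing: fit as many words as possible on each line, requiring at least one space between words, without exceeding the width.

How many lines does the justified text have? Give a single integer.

Line 1: ['white', 'sun', 'one', 'wind', 'if'] (min_width=21, slack=2)
Line 2: ['program', 'hospital', 'island'] (min_width=23, slack=0)
Line 3: ['why', 'low', 'bean', 'plate'] (min_width=18, slack=5)
Total lines: 3

Answer: 3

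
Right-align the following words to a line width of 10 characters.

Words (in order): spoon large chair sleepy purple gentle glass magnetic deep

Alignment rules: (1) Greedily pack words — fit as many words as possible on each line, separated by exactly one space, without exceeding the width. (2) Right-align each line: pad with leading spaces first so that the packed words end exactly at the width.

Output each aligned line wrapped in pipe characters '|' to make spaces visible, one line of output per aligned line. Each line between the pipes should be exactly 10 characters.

Line 1: ['spoon'] (min_width=5, slack=5)
Line 2: ['large'] (min_width=5, slack=5)
Line 3: ['chair'] (min_width=5, slack=5)
Line 4: ['sleepy'] (min_width=6, slack=4)
Line 5: ['purple'] (min_width=6, slack=4)
Line 6: ['gentle'] (min_width=6, slack=4)
Line 7: ['glass'] (min_width=5, slack=5)
Line 8: ['magnetic'] (min_width=8, slack=2)
Line 9: ['deep'] (min_width=4, slack=6)

Answer: |     spoon|
|     large|
|     chair|
|    sleepy|
|    purple|
|    gentle|
|     glass|
|  magnetic|
|      deep|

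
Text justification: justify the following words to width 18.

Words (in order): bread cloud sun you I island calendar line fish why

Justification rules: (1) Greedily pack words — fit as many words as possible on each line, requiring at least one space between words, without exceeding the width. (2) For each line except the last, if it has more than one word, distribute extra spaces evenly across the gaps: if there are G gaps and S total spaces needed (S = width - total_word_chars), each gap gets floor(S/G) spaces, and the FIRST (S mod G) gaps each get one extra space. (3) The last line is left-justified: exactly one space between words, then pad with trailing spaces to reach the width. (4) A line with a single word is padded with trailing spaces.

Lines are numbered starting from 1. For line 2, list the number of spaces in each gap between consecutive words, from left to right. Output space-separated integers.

Line 1: ['bread', 'cloud', 'sun'] (min_width=15, slack=3)
Line 2: ['you', 'I', 'island'] (min_width=12, slack=6)
Line 3: ['calendar', 'line', 'fish'] (min_width=18, slack=0)
Line 4: ['why'] (min_width=3, slack=15)

Answer: 4 4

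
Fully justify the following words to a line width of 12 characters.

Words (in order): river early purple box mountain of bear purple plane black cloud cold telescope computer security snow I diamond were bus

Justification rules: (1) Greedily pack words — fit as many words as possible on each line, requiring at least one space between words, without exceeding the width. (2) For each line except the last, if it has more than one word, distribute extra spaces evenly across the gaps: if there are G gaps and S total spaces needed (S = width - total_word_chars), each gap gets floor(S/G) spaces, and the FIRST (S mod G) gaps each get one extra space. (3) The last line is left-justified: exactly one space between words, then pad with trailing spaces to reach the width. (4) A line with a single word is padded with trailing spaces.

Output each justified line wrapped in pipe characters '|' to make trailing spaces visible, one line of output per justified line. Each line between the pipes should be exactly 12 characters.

Answer: |river  early|
|purple   box|
|mountain  of|
|bear  purple|
|plane  black|
|cloud   cold|
|telescope   |
|computer    |
|security    |
|snow       I|
|diamond were|
|bus         |

Derivation:
Line 1: ['river', 'early'] (min_width=11, slack=1)
Line 2: ['purple', 'box'] (min_width=10, slack=2)
Line 3: ['mountain', 'of'] (min_width=11, slack=1)
Line 4: ['bear', 'purple'] (min_width=11, slack=1)
Line 5: ['plane', 'black'] (min_width=11, slack=1)
Line 6: ['cloud', 'cold'] (min_width=10, slack=2)
Line 7: ['telescope'] (min_width=9, slack=3)
Line 8: ['computer'] (min_width=8, slack=4)
Line 9: ['security'] (min_width=8, slack=4)
Line 10: ['snow', 'I'] (min_width=6, slack=6)
Line 11: ['diamond', 'were'] (min_width=12, slack=0)
Line 12: ['bus'] (min_width=3, slack=9)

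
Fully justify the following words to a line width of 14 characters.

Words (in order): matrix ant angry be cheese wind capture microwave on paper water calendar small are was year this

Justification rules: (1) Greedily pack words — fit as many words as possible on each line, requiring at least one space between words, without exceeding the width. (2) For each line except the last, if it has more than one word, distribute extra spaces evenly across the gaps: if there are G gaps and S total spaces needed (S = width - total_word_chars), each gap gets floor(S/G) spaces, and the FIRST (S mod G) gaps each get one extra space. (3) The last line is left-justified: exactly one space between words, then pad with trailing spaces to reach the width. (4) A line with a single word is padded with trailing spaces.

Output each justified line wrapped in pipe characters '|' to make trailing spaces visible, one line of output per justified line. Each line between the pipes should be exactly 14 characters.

Answer: |matrix     ant|
|angry       be|
|cheese    wind|
|capture       |
|microwave   on|
|paper    water|
|calendar small|
|are  was  year|
|this          |

Derivation:
Line 1: ['matrix', 'ant'] (min_width=10, slack=4)
Line 2: ['angry', 'be'] (min_width=8, slack=6)
Line 3: ['cheese', 'wind'] (min_width=11, slack=3)
Line 4: ['capture'] (min_width=7, slack=7)
Line 5: ['microwave', 'on'] (min_width=12, slack=2)
Line 6: ['paper', 'water'] (min_width=11, slack=3)
Line 7: ['calendar', 'small'] (min_width=14, slack=0)
Line 8: ['are', 'was', 'year'] (min_width=12, slack=2)
Line 9: ['this'] (min_width=4, slack=10)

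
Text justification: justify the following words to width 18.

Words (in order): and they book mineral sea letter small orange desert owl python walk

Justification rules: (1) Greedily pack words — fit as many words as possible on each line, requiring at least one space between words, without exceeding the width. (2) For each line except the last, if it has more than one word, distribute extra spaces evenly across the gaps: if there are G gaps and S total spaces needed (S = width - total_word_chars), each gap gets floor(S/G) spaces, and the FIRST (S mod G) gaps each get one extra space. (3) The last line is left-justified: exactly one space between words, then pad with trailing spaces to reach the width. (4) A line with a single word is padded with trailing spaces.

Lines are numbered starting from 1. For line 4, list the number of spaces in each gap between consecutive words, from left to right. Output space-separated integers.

Answer: 2 1

Derivation:
Line 1: ['and', 'they', 'book'] (min_width=13, slack=5)
Line 2: ['mineral', 'sea', 'letter'] (min_width=18, slack=0)
Line 3: ['small', 'orange'] (min_width=12, slack=6)
Line 4: ['desert', 'owl', 'python'] (min_width=17, slack=1)
Line 5: ['walk'] (min_width=4, slack=14)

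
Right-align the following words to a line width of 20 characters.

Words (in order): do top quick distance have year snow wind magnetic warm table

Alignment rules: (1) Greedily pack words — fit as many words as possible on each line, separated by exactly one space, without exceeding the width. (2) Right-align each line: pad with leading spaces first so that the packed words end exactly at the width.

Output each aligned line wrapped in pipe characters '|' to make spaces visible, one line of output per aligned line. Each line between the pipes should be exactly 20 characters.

Line 1: ['do', 'top', 'quick'] (min_width=12, slack=8)
Line 2: ['distance', 'have', 'year'] (min_width=18, slack=2)
Line 3: ['snow', 'wind', 'magnetic'] (min_width=18, slack=2)
Line 4: ['warm', 'table'] (min_width=10, slack=10)

Answer: |        do top quick|
|  distance have year|
|  snow wind magnetic|
|          warm table|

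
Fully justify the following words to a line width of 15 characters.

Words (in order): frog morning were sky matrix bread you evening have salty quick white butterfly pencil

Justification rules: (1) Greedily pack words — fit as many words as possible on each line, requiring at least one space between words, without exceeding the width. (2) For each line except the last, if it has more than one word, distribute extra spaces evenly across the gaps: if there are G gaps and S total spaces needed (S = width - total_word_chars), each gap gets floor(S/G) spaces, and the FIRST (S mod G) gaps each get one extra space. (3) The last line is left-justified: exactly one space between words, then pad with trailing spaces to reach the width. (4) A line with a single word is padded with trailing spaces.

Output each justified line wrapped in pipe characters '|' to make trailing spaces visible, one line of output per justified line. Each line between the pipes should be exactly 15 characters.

Line 1: ['frog', 'morning'] (min_width=12, slack=3)
Line 2: ['were', 'sky', 'matrix'] (min_width=15, slack=0)
Line 3: ['bread', 'you'] (min_width=9, slack=6)
Line 4: ['evening', 'have'] (min_width=12, slack=3)
Line 5: ['salty', 'quick'] (min_width=11, slack=4)
Line 6: ['white', 'butterfly'] (min_width=15, slack=0)
Line 7: ['pencil'] (min_width=6, slack=9)

Answer: |frog    morning|
|were sky matrix|
|bread       you|
|evening    have|
|salty     quick|
|white butterfly|
|pencil         |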